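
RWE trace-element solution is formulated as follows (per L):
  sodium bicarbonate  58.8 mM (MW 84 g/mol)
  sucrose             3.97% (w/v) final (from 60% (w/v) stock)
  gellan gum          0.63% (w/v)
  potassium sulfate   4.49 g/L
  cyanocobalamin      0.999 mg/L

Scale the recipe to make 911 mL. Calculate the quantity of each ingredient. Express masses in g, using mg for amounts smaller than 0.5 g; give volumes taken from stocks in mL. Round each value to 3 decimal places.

sodium bicarbonate 4.500 g; sucrose 60.278 mL; gellan gum 5.739 g; potassium sulfate 4.090 g; cyanocobalamin 0.910 mg

Scale factor relative to 1 L: 0.911.
sodium bicarbonate: 58.8 mmol/L × 84 g/mol × 0.911 L ÷ 1000 = 4.500 g
sucrose: dilute stock: 3.97% ÷ 60% × 911 mL = 60.278 mL
gellan gum: 0.63% w/v = 6.3 g/L → 6.3 × 0.911 L = 5.739 g
potassium sulfate: 4.49 g/L × 0.911 L = 4.090 g
cyanocobalamin: 0.999 mg/L × 0.911 L = 0.910 mg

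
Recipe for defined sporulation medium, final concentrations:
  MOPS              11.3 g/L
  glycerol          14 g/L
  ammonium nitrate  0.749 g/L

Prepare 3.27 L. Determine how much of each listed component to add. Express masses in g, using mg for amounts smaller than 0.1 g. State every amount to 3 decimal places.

Working volume: 3.27 L.
MOPS: 11.3 g/L × 3.27 L = 36.951 g
glycerol: 14 g/L × 3.27 L = 45.780 g
ammonium nitrate: 0.749 g/L × 3.27 L = 2.449 g

MOPS 36.951 g; glycerol 45.780 g; ammonium nitrate 2.449 g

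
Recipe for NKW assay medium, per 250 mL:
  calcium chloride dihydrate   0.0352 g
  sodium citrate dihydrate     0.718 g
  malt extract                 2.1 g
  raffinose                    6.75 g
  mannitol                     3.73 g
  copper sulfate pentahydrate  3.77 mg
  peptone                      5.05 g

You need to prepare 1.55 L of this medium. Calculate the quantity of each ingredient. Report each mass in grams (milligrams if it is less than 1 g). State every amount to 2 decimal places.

Ratio of target to recipe volume: 1550 / 250 = 6.2.
calcium chloride dihydrate: 0.0352 g × (1550 mL / 250 mL) = 0.21824 g = 218.24 mg
sodium citrate dihydrate: 0.718 g × (1550 mL / 250 mL) = 4.45 g
malt extract: 2.1 g × (1550 mL / 250 mL) = 13.02 g
raffinose: 6.75 g × (1550 mL / 250 mL) = 41.85 g
mannitol: 3.73 g × (1550 mL / 250 mL) = 23.13 g
copper sulfate pentahydrate: 3.77 mg × (1550 mL / 250 mL) = 23.37 mg
peptone: 5.05 g × (1550 mL / 250 mL) = 31.31 g

calcium chloride dihydrate 218.24 mg; sodium citrate dihydrate 4.45 g; malt extract 13.02 g; raffinose 41.85 g; mannitol 23.13 g; copper sulfate pentahydrate 23.37 mg; peptone 31.31 g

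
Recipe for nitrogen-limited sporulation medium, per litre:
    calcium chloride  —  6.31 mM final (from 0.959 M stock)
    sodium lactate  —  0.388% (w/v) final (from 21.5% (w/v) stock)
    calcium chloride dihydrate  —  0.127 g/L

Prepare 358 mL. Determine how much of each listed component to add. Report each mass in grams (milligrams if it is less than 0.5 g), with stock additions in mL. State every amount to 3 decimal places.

Target volume = 358 mL = 0.358 L.
calcium chloride: V = C2·V2/C1 = 6.31 mM × 358 mL ÷ 959 mM = 2.356 mL
sodium lactate: V = C2·V2/C1 = 0.388% ÷ 21.5% × 358 mL = 6.461 mL
calcium chloride dihydrate: 0.127 g/L × 0.358 L = 0.045466 g = 45.466 mg

calcium chloride 2.356 mL; sodium lactate 6.461 mL; calcium chloride dihydrate 45.466 mg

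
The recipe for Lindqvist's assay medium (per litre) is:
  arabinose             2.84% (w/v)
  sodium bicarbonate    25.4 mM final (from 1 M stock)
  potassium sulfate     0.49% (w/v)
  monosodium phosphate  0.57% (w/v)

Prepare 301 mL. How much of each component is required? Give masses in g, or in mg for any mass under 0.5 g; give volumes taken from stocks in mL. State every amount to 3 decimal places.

Scale factor relative to 1 L: 0.301.
arabinose: 2.84 g per 100 mL × 301 mL ÷ 100 = 8.548 g
sodium bicarbonate: V = C2·V2/C1 = 25.4 mM × 301 mL ÷ 1000 mM = 7.645 mL
potassium sulfate: 0.49% w/v = 4.9 g/L → 4.9 × 0.301 L = 1.475 g
monosodium phosphate: 0.57% w/v = 5.7 g/L → 5.7 × 0.301 L = 1.716 g

arabinose 8.548 g; sodium bicarbonate 7.645 mL; potassium sulfate 1.475 g; monosodium phosphate 1.716 g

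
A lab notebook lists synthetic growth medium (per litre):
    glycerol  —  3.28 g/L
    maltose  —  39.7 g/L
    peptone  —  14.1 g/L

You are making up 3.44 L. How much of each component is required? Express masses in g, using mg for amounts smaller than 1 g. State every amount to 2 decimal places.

Scale factor relative to 1 L: 3.44.
glycerol: 3.28 g/L × 3.44 L = 11.28 g
maltose: 39.7 g/L × 3.44 L = 136.57 g
peptone: 14.1 g/L × 3.44 L = 48.50 g

glycerol 11.28 g; maltose 136.57 g; peptone 48.50 g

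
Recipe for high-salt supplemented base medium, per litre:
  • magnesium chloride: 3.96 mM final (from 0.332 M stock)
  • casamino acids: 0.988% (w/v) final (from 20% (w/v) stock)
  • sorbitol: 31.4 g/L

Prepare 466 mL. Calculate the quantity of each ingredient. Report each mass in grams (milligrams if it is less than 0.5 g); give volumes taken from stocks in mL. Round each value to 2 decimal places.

Working volume: 466 mL = 0.466 L.
magnesium chloride: V = C2·V2/C1 = 3.96 mM × 466 mL ÷ 332 mM = 5.56 mL
casamino acids: dilute stock: 0.988% ÷ 20% × 466 mL = 23.02 mL
sorbitol: 31.4 g/L × 0.466 L = 14.63 g

magnesium chloride 5.56 mL; casamino acids 23.02 mL; sorbitol 14.63 g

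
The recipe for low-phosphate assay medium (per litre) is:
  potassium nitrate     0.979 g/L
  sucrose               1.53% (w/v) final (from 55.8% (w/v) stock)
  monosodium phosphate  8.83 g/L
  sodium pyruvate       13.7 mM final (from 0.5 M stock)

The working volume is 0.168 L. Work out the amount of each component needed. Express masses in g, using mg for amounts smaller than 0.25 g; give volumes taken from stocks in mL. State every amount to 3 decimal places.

potassium nitrate 164.472 mg; sucrose 4.606 mL; monosodium phosphate 1.483 g; sodium pyruvate 4.603 mL

Scale factor relative to 1 L: 0.168.
potassium nitrate: 0.979 g/L × 0.168 L = 0.164472 g = 164.472 mg
sucrose: V = C2·V2/C1 = 1.53% ÷ 55.8% × 168 mL = 4.606 mL
monosodium phosphate: 8.83 g/L × 0.168 L = 1.483 g
sodium pyruvate: C1V1 = C2V2 → 13.7 mM × 168 mL ÷ 500 mM = 4.603 mL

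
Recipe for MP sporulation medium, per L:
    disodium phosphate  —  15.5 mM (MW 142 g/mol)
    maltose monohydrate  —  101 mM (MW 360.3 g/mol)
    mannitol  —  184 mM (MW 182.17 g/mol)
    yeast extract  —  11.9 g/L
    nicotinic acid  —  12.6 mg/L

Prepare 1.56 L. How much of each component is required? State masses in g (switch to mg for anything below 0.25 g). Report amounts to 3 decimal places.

disodium phosphate 3.434 g; maltose monohydrate 56.769 g; mannitol 52.290 g; yeast extract 18.564 g; nicotinic acid 19.656 mg

Working volume: 1.56 L.
disodium phosphate: 15.5 mmol/L × 142 g/mol × 1.56 L ÷ 1000 = 3.434 g
maltose monohydrate: 101 mmol/L × 360.3 g/mol × 1.56 L ÷ 1000 = 56.769 g
mannitol: 184 mmol/L × 182.17 g/mol × 1.56 L ÷ 1000 = 52.290 g
yeast extract: 11.9 g/L × 1.56 L = 18.564 g
nicotinic acid: 12.6 mg/L × 1.56 L = 19.656 mg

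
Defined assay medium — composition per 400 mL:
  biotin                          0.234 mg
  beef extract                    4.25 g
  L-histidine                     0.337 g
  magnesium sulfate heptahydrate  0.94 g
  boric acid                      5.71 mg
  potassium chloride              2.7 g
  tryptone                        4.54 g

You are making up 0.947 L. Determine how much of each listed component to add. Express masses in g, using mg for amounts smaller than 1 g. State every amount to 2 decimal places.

Ratio of target to recipe volume: 947 / 400 = 2.3675.
biotin: 0.234 mg × (947 mL / 400 mL) = 0.55 mg
beef extract: 4.25 g × (947 mL / 400 mL) = 10.06 g
L-histidine: 0.337 g × (947 mL / 400 mL) = 0.797848 g = 797.85 mg
magnesium sulfate heptahydrate: 0.94 g × (947 mL / 400 mL) = 2.23 g
boric acid: 5.71 mg × (947 mL / 400 mL) = 13.52 mg
potassium chloride: 2.7 g × (947 mL / 400 mL) = 6.39 g
tryptone: 4.54 g × (947 mL / 400 mL) = 10.75 g

biotin 0.55 mg; beef extract 10.06 g; L-histidine 797.85 mg; magnesium sulfate heptahydrate 2.23 g; boric acid 13.52 mg; potassium chloride 6.39 g; tryptone 10.75 g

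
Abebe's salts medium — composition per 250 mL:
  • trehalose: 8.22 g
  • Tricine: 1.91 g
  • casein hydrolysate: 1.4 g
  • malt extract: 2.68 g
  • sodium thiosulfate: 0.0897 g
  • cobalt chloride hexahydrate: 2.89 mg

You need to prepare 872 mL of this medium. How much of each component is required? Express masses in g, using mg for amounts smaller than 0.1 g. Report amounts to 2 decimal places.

Ratio of target to recipe volume: 872 / 250 = 3.488.
trehalose: 8.22 g × (872 mL / 250 mL) = 28.67 g
Tricine: 1.91 g × (872 mL / 250 mL) = 6.66 g
casein hydrolysate: 1.4 g × (872 mL / 250 mL) = 4.88 g
malt extract: 2.68 g × (872 mL / 250 mL) = 9.35 g
sodium thiosulfate: 0.0897 g × (872 mL / 250 mL) = 0.31 g
cobalt chloride hexahydrate: 2.89 mg × (872 mL / 250 mL) = 10.08 mg

trehalose 28.67 g; Tricine 6.66 g; casein hydrolysate 4.88 g; malt extract 9.35 g; sodium thiosulfate 0.31 g; cobalt chloride hexahydrate 10.08 mg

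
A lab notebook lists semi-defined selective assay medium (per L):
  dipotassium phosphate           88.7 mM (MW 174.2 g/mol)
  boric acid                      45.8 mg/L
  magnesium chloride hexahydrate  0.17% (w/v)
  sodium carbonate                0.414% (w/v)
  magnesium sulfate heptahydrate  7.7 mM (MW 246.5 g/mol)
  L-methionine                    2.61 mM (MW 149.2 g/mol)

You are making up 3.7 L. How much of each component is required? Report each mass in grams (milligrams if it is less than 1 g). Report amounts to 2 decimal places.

dipotassium phosphate 57.17 g; boric acid 169.46 mg; magnesium chloride hexahydrate 6.29 g; sodium carbonate 15.32 g; magnesium sulfate heptahydrate 7.02 g; L-methionine 1.44 g

Scale factor relative to 1 L: 3.7.
dipotassium phosphate: 88.7 mmol/L × 174.2 g/mol × 3.7 L ÷ 1000 = 57.17 g
boric acid: 45.8 mg/L × 3.7 L = 169.46 mg
magnesium chloride hexahydrate: 0.17% w/v = 1.7 g/L → 1.7 × 3.7 L = 6.29 g
sodium carbonate: 0.414% w/v = 4.14 g/L → 4.14 × 3.7 L = 15.32 g
magnesium sulfate heptahydrate: 7.7 mmol/L × 246.5 g/mol × 3.7 L ÷ 1000 = 7.02 g
L-methionine: 2.61 mmol/L × 149.2 g/mol × 3.7 L ÷ 1000 = 1.44 g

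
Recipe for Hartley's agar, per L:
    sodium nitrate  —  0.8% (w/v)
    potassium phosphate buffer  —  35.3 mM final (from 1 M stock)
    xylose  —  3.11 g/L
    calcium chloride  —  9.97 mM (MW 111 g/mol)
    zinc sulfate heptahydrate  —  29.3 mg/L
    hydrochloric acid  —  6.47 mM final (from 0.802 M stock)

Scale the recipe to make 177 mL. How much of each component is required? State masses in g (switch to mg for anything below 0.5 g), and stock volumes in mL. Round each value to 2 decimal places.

Scale factor relative to 1 L: 0.177.
sodium nitrate: 0.8 g per 100 mL × 177 mL ÷ 100 = 1.42 g
potassium phosphate buffer: C1V1 = C2V2 → 35.3 mM × 177 mL ÷ 1000 mM = 6.25 mL
xylose: 3.11 g/L × 0.177 L = 0.55 g
calcium chloride: 9.97 mmol/L × 111 mg/mmol × 0.177 L = 195.88 mg
zinc sulfate heptahydrate: 29.3 mg/L × 0.177 L = 5.19 mg
hydrochloric acid: V = C2·V2/C1 = 6.47 mM × 177 mL ÷ 802 mM = 1.43 mL

sodium nitrate 1.42 g; potassium phosphate buffer 6.25 mL; xylose 0.55 g; calcium chloride 195.88 mg; zinc sulfate heptahydrate 5.19 mg; hydrochloric acid 1.43 mL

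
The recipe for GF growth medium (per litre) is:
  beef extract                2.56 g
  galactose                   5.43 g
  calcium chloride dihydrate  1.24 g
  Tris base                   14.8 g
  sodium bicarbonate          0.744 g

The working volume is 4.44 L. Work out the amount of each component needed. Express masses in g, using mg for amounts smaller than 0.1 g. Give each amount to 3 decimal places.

Ratio of target to recipe volume: 4440 / 1000 = 4.44.
beef extract: 2.56 g × (4440 mL / 1000 mL) = 11.366 g
galactose: 5.43 g × (4440 mL / 1000 mL) = 24.109 g
calcium chloride dihydrate: 1.24 g × (4440 mL / 1000 mL) = 5.506 g
Tris base: 14.8 g × (4440 mL / 1000 mL) = 65.712 g
sodium bicarbonate: 0.744 g × (4440 mL / 1000 mL) = 3.303 g

beef extract 11.366 g; galactose 24.109 g; calcium chloride dihydrate 5.506 g; Tris base 65.712 g; sodium bicarbonate 3.303 g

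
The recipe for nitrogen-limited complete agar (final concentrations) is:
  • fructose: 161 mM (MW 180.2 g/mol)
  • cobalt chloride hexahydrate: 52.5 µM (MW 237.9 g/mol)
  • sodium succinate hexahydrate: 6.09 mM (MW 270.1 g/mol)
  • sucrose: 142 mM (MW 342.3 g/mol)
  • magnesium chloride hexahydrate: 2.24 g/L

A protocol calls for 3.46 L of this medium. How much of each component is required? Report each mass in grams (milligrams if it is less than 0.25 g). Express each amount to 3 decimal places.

Working volume: 3.46 L.
fructose: 161 mmol/L × 180.2 g/mol × 3.46 L ÷ 1000 = 100.382 g
cobalt chloride hexahydrate: 52.5 µmol/L × 237.9 g/mol × 3.46 L ÷ 1000 = 43.215 mg
sodium succinate hexahydrate: 6.09 mmol/L × 270.1 g/mol × 3.46 L ÷ 1000 = 5.691 g
sucrose: 142 mmol/L × 342.3 g/mol × 3.46 L ÷ 1000 = 168.179 g
magnesium chloride hexahydrate: 2.24 g/L × 3.46 L = 7.750 g

fructose 100.382 g; cobalt chloride hexahydrate 43.215 mg; sodium succinate hexahydrate 5.691 g; sucrose 168.179 g; magnesium chloride hexahydrate 7.750 g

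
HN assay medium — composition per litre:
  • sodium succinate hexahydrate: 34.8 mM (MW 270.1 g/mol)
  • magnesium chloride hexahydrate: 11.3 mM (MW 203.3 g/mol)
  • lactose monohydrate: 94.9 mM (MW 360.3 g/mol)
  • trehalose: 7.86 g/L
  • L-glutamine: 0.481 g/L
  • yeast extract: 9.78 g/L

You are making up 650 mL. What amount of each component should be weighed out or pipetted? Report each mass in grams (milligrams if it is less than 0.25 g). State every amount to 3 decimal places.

Working volume: 650 mL = 0.65 L.
sodium succinate hexahydrate: 34.8 mmol/L × 270.1 g/mol × 0.65 L ÷ 1000 = 6.110 g
magnesium chloride hexahydrate: 11.3 mmol/L × 203.3 g/mol × 0.65 L ÷ 1000 = 1.493 g
lactose monohydrate: 94.9 mmol/L × 360.3 g/mol × 0.65 L ÷ 1000 = 22.225 g
trehalose: 7.86 g/L × 0.65 L = 5.109 g
L-glutamine: 0.481 g/L × 0.65 L = 0.313 g
yeast extract: 9.78 g/L × 0.65 L = 6.357 g

sodium succinate hexahydrate 6.110 g; magnesium chloride hexahydrate 1.493 g; lactose monohydrate 22.225 g; trehalose 5.109 g; L-glutamine 0.313 g; yeast extract 6.357 g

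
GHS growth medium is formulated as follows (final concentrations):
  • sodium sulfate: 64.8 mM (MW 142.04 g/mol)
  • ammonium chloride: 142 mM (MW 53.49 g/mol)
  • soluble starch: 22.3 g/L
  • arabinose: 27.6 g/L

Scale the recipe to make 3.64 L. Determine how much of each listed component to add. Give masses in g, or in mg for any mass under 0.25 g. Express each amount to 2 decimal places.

Scale factor relative to 1 L: 3.64.
sodium sulfate: 64.8 mmol/L × 142.04 g/mol × 3.64 L ÷ 1000 = 33.50 g
ammonium chloride: 142 mmol/L × 53.49 g/mol × 3.64 L ÷ 1000 = 27.65 g
soluble starch: 22.3 g/L × 3.64 L = 81.17 g
arabinose: 27.6 g/L × 3.64 L = 100.46 g

sodium sulfate 33.50 g; ammonium chloride 27.65 g; soluble starch 81.17 g; arabinose 100.46 g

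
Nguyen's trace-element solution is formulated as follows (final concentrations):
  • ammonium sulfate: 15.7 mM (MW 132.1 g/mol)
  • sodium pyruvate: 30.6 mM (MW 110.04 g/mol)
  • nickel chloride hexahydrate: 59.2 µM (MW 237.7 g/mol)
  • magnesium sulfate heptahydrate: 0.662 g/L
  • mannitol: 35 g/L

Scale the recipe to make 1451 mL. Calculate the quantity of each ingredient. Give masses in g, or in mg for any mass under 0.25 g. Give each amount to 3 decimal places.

Working volume: 1451 mL = 1.451 L.
ammonium sulfate: 15.7 mmol/L × 132.1 g/mol × 1.451 L ÷ 1000 = 3.009 g
sodium pyruvate: 30.6 mmol/L × 110.04 g/mol × 1.451 L ÷ 1000 = 4.886 g
nickel chloride hexahydrate: 59.2 µmol/L × 237.7 g/mol × 1.451 L ÷ 1000 = 20.418 mg
magnesium sulfate heptahydrate: 0.662 g/L × 1.451 L = 0.961 g
mannitol: 35 g/L × 1.451 L = 50.785 g

ammonium sulfate 3.009 g; sodium pyruvate 4.886 g; nickel chloride hexahydrate 20.418 mg; magnesium sulfate heptahydrate 0.961 g; mannitol 50.785 g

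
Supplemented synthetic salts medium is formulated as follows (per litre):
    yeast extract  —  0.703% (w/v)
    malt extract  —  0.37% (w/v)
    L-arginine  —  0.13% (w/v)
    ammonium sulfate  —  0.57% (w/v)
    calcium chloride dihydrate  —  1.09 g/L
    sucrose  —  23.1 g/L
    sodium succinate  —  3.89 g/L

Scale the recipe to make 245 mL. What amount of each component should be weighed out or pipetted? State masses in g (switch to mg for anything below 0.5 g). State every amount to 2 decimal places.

Scale factor relative to 1 L: 0.245.
yeast extract: 0.703% w/v = 7.03 g/L → 7.03 × 0.245 L = 1.72 g
malt extract: 0.37 g per 100 mL × 245 mL ÷ 100 = 0.91 g
L-arginine: 0.13 g per 100 mL × 245 mL ÷ 100 = 0.3185 g = 318.50 mg
ammonium sulfate: 0.57 g per 100 mL × 245 mL ÷ 100 = 1.40 g
calcium chloride dihydrate: 1.09 g/L × 0.245 L = 0.26705 g = 267.05 mg
sucrose: 23.1 g/L × 0.245 L = 5.66 g
sodium succinate: 3.89 g/L × 0.245 L = 0.95 g

yeast extract 1.72 g; malt extract 0.91 g; L-arginine 318.50 mg; ammonium sulfate 1.40 g; calcium chloride dihydrate 267.05 mg; sucrose 5.66 g; sodium succinate 0.95 g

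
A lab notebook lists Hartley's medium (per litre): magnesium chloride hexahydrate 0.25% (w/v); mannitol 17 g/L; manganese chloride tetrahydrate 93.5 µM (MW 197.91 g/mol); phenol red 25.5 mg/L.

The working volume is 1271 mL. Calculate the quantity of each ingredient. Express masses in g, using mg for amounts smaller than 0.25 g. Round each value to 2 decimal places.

magnesium chloride hexahydrate 3.18 g; mannitol 21.61 g; manganese chloride tetrahydrate 23.52 mg; phenol red 32.41 mg

Scale factor relative to 1 L: 1.271.
magnesium chloride hexahydrate: 0.25% w/v = 2.5 g/L → 2.5 × 1.271 L = 3.18 g
mannitol: 17 g/L × 1.271 L = 21.61 g
manganese chloride tetrahydrate: 93.5 µmol/L × 197.91 g/mol × 1.271 L ÷ 1000 = 23.52 mg
phenol red: 25.5 mg/L × 1.271 L = 32.41 mg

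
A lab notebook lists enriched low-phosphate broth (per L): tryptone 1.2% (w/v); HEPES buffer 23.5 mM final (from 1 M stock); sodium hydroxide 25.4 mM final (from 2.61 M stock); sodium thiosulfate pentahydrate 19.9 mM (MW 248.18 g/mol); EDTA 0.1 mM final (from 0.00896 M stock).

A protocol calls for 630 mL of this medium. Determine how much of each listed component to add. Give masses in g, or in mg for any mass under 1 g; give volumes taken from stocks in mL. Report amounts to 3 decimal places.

tryptone 7.560 g; HEPES buffer 14.805 mL; sodium hydroxide 6.131 mL; sodium thiosulfate pentahydrate 3.111 g; EDTA 7.031 mL

Working volume: 630 mL = 0.63 L.
tryptone: 1.2 g per 100 mL × 630 mL ÷ 100 = 7.560 g
HEPES buffer: V = C2·V2/C1 = 23.5 mM × 630 mL ÷ 1000 mM = 14.805 mL
sodium hydroxide: C1V1 = C2V2 → 25.4 mM × 630 mL ÷ 2610 mM = 6.131 mL
sodium thiosulfate pentahydrate: 19.9 mmol/L × 248.18 g/mol × 0.63 L ÷ 1000 = 3.111 g
EDTA: C1V1 = C2V2 → 0.1 mM × 630 mL ÷ 8.96 mM = 7.031 mL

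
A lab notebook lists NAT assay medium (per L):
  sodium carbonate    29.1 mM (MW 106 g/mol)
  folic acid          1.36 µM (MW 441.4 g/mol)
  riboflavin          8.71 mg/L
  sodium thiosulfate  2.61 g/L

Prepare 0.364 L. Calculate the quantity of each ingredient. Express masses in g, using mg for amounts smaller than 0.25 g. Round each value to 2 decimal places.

Scale factor relative to 1 L: 0.364.
sodium carbonate: 29.1 mmol/L × 106 g/mol × 0.364 L ÷ 1000 = 1.12 g
folic acid: 1.36 µmol/L × 441.4 g/mol × 0.364 L ÷ 1000 = 0.22 mg
riboflavin: 8.71 mg/L × 0.364 L = 3.17 mg
sodium thiosulfate: 2.61 g/L × 0.364 L = 0.95 g

sodium carbonate 1.12 g; folic acid 0.22 mg; riboflavin 3.17 mg; sodium thiosulfate 0.95 g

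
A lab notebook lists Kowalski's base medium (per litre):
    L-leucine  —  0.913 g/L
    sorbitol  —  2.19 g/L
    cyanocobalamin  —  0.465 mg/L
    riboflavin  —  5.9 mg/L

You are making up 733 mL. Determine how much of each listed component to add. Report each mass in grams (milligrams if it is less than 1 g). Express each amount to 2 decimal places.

L-leucine 669.23 mg; sorbitol 1.61 g; cyanocobalamin 0.34 mg; riboflavin 4.32 mg

Target volume = 733 mL = 0.733 L.
L-leucine: 0.913 g/L × 0.733 L = 0.669229 g = 669.23 mg
sorbitol: 2.19 g/L × 0.733 L = 1.61 g
cyanocobalamin: 0.465 mg/L × 0.733 L = 0.34 mg
riboflavin: 5.9 mg/L × 0.733 L = 4.32 mg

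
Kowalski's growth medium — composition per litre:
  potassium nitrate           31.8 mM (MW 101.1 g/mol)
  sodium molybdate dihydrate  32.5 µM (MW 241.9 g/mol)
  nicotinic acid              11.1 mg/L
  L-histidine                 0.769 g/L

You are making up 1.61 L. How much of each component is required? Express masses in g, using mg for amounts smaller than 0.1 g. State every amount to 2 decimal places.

potassium nitrate 5.18 g; sodium molybdate dihydrate 12.66 mg; nicotinic acid 17.87 mg; L-histidine 1.24 g

Working volume: 1.61 L.
potassium nitrate: 31.8 mmol/L × 101.1 g/mol × 1.61 L ÷ 1000 = 5.18 g
sodium molybdate dihydrate: 32.5 µmol/L × 241.9 g/mol × 1.61 L ÷ 1000 = 12.66 mg
nicotinic acid: 11.1 mg/L × 1.61 L = 17.87 mg
L-histidine: 0.769 g/L × 1.61 L = 1.24 g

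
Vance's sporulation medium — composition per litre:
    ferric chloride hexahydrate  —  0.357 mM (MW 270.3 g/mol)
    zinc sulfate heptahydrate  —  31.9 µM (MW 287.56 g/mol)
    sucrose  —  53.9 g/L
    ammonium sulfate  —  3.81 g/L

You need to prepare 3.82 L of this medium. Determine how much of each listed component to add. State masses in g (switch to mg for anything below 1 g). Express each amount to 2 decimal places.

Scale factor relative to 1 L: 3.82.
ferric chloride hexahydrate: 0.357 mmol/L × 270.3 mg/mmol × 3.82 L = 368.62 mg
zinc sulfate heptahydrate: 31.9 µmol/L × 287.56 g/mol × 3.82 L ÷ 1000 = 35.04 mg
sucrose: 53.9 g/L × 3.82 L = 205.90 g
ammonium sulfate: 3.81 g/L × 3.82 L = 14.55 g

ferric chloride hexahydrate 368.62 mg; zinc sulfate heptahydrate 35.04 mg; sucrose 205.90 g; ammonium sulfate 14.55 g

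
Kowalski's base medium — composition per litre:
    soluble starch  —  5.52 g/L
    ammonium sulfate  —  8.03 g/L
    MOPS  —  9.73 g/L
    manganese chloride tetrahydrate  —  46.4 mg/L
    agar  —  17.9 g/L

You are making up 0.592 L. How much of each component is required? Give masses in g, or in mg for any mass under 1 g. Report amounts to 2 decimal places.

soluble starch 3.27 g; ammonium sulfate 4.75 g; MOPS 5.76 g; manganese chloride tetrahydrate 27.47 mg; agar 10.60 g

Working volume: 0.592 L.
soluble starch: 5.52 g/L × 0.592 L = 3.27 g
ammonium sulfate: 8.03 g/L × 0.592 L = 4.75 g
MOPS: 9.73 g/L × 0.592 L = 5.76 g
manganese chloride tetrahydrate: 46.4 mg/L × 0.592 L = 27.47 mg
agar: 17.9 g/L × 0.592 L = 10.60 g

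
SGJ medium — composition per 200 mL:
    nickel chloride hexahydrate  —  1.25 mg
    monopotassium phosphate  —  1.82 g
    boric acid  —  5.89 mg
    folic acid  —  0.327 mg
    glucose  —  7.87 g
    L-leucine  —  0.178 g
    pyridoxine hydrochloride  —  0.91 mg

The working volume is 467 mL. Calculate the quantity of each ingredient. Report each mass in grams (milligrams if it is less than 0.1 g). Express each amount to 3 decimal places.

Scale factor = 467 mL / 200 mL = 2.335.
nickel chloride hexahydrate: 1.25 mg × (467 mL / 200 mL) = 2.919 mg
monopotassium phosphate: 1.82 g × (467 mL / 200 mL) = 4.250 g
boric acid: 5.89 mg × (467 mL / 200 mL) = 13.753 mg
folic acid: 0.327 mg × (467 mL / 200 mL) = 0.764 mg
glucose: 7.87 g × (467 mL / 200 mL) = 18.376 g
L-leucine: 0.178 g × (467 mL / 200 mL) = 0.416 g
pyridoxine hydrochloride: 0.91 mg × (467 mL / 200 mL) = 2.125 mg

nickel chloride hexahydrate 2.919 mg; monopotassium phosphate 4.250 g; boric acid 13.753 mg; folic acid 0.764 mg; glucose 18.376 g; L-leucine 0.416 g; pyridoxine hydrochloride 2.125 mg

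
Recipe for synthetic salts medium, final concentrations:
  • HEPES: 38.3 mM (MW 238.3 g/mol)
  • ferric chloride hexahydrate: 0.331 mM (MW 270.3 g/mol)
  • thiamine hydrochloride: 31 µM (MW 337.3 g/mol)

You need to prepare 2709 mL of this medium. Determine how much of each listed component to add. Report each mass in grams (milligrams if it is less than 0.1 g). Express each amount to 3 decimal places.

Scale factor relative to 1 L: 2.709.
HEPES: 38.3 mmol/L × 238.3 g/mol × 2.709 L ÷ 1000 = 24.725 g
ferric chloride hexahydrate: 0.331 mmol/L × 270.3 g/mol × 2.709 L ÷ 1000 = 0.242 g
thiamine hydrochloride: 31 µmol/L × 337.3 g/mol × 2.709 L ÷ 1000 = 28.326 mg

HEPES 24.725 g; ferric chloride hexahydrate 0.242 g; thiamine hydrochloride 28.326 mg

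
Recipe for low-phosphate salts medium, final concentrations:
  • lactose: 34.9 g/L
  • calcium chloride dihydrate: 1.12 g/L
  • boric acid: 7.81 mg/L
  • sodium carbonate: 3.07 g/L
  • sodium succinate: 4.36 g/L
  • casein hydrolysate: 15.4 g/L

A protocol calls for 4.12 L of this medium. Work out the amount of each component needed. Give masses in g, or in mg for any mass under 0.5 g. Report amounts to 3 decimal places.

Scale factor relative to 1 L: 4.12.
lactose: 34.9 g/L × 4.12 L = 143.788 g
calcium chloride dihydrate: 1.12 g/L × 4.12 L = 4.614 g
boric acid: 7.81 mg/L × 4.12 L = 32.177 mg
sodium carbonate: 3.07 g/L × 4.12 L = 12.648 g
sodium succinate: 4.36 g/L × 4.12 L = 17.963 g
casein hydrolysate: 15.4 g/L × 4.12 L = 63.448 g

lactose 143.788 g; calcium chloride dihydrate 4.614 g; boric acid 32.177 mg; sodium carbonate 12.648 g; sodium succinate 17.963 g; casein hydrolysate 63.448 g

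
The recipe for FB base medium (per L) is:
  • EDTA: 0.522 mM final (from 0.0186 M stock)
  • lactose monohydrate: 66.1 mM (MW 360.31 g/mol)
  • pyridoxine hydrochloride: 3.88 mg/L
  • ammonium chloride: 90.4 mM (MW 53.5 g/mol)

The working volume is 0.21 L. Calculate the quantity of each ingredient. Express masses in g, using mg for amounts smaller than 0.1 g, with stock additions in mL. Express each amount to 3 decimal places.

EDTA 5.894 mL; lactose monohydrate 5.001 g; pyridoxine hydrochloride 0.815 mg; ammonium chloride 1.016 g

Scale factor relative to 1 L: 0.21.
EDTA: V = C2·V2/C1 = 0.522 mM × 210 mL ÷ 18.6 mM = 5.894 mL
lactose monohydrate: 66.1 mmol/L × 360.31 g/mol × 0.21 L ÷ 1000 = 5.001 g
pyridoxine hydrochloride: 3.88 mg/L × 0.21 L = 0.815 mg
ammonium chloride: 90.4 mmol/L × 53.5 g/mol × 0.21 L ÷ 1000 = 1.016 g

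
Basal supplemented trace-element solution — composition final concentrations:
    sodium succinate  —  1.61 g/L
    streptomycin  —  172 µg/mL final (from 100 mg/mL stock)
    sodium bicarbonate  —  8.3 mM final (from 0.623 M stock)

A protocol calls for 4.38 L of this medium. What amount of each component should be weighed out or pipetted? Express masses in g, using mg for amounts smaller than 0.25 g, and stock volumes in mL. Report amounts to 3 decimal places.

sodium succinate 7.052 g; streptomycin 7.534 mL; sodium bicarbonate 58.353 mL

Scale factor relative to 1 L: 4.38.
sodium succinate: 1.61 g/L × 4.38 L = 7.052 g
streptomycin: V = C2·V2/C1 = 172 µg/mL × 4380 mL ÷ 100000 µg/mL = 7.534 mL
sodium bicarbonate: V = C2·V2/C1 = 8.3 mM × 4380 mL ÷ 623 mM = 58.353 mL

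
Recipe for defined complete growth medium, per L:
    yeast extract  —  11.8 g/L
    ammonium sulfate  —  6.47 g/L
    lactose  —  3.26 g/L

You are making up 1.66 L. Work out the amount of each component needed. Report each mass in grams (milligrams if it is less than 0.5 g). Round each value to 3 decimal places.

Scale factor relative to 1 L: 1.66.
yeast extract: 11.8 g/L × 1.66 L = 19.588 g
ammonium sulfate: 6.47 g/L × 1.66 L = 10.740 g
lactose: 3.26 g/L × 1.66 L = 5.412 g

yeast extract 19.588 g; ammonium sulfate 10.740 g; lactose 5.412 g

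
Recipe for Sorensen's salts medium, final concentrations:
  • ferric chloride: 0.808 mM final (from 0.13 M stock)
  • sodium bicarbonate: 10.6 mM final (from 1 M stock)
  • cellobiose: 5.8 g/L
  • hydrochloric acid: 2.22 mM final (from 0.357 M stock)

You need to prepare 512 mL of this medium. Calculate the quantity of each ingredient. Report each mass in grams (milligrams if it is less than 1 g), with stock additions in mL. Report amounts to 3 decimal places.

ferric chloride 3.182 mL; sodium bicarbonate 5.427 mL; cellobiose 2.970 g; hydrochloric acid 3.184 mL

Target volume = 512 mL = 0.512 L.
ferric chloride: V = C2·V2/C1 = 0.808 mM × 512 mL ÷ 130 mM = 3.182 mL
sodium bicarbonate: V = C2·V2/C1 = 10.6 mM × 512 mL ÷ 1000 mM = 5.427 mL
cellobiose: 5.8 g/L × 0.512 L = 2.970 g
hydrochloric acid: V = C2·V2/C1 = 2.22 mM × 512 mL ÷ 357 mM = 3.184 mL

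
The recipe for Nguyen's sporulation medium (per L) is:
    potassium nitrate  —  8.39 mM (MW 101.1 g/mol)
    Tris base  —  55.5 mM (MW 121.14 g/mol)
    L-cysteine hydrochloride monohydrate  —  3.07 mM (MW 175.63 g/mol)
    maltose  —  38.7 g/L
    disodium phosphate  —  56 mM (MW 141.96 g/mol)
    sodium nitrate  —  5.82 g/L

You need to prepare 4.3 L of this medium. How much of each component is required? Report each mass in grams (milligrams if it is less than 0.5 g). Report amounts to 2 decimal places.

potassium nitrate 3.65 g; Tris base 28.91 g; L-cysteine hydrochloride monohydrate 2.32 g; maltose 166.41 g; disodium phosphate 34.18 g; sodium nitrate 25.03 g

Working volume: 4.3 L.
potassium nitrate: 8.39 mmol/L × 101.1 g/mol × 4.3 L ÷ 1000 = 3.65 g
Tris base: 55.5 mmol/L × 121.14 g/mol × 4.3 L ÷ 1000 = 28.91 g
L-cysteine hydrochloride monohydrate: 3.07 mmol/L × 175.63 g/mol × 4.3 L ÷ 1000 = 2.32 g
maltose: 38.7 g/L × 4.3 L = 166.41 g
disodium phosphate: 56 mmol/L × 141.96 g/mol × 4.3 L ÷ 1000 = 34.18 g
sodium nitrate: 5.82 g/L × 4.3 L = 25.03 g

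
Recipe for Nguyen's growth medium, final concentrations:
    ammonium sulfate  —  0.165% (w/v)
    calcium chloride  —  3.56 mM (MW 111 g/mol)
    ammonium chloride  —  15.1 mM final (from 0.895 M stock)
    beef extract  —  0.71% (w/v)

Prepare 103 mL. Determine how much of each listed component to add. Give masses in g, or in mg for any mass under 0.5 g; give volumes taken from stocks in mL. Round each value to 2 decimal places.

ammonium sulfate 169.95 mg; calcium chloride 40.70 mg; ammonium chloride 1.74 mL; beef extract 0.73 g

Scale factor relative to 1 L: 0.103.
ammonium sulfate: 0.165 g per 100 mL × 103 mL ÷ 100 = 0.16995 g = 169.95 mg
calcium chloride: 3.56 mmol/L × 111 mg/mmol × 0.103 L = 40.70 mg
ammonium chloride: dilute stock: 15.1 mM × 103 mL ÷ 895 mM = 1.74 mL
beef extract: 0.71% w/v = 7.1 g/L → 7.1 × 0.103 L = 0.73 g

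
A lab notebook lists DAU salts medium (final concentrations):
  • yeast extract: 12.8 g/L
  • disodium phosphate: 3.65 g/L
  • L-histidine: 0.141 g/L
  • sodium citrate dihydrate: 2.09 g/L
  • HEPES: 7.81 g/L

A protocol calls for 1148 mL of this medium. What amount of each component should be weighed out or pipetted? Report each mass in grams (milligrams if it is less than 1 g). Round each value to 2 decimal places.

yeast extract 14.69 g; disodium phosphate 4.19 g; L-histidine 161.87 mg; sodium citrate dihydrate 2.40 g; HEPES 8.97 g

Scale factor relative to 1 L: 1.148.
yeast extract: 12.8 g/L × 1.148 L = 14.69 g
disodium phosphate: 3.65 g/L × 1.148 L = 4.19 g
L-histidine: 0.141 g/L × 1.148 L = 0.161868 g = 161.87 mg
sodium citrate dihydrate: 2.09 g/L × 1.148 L = 2.40 g
HEPES: 7.81 g/L × 1.148 L = 8.97 g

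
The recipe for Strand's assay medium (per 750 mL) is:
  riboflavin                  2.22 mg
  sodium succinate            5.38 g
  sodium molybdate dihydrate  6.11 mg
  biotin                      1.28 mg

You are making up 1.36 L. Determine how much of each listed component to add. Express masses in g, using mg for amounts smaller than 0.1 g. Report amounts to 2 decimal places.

riboflavin 4.03 mg; sodium succinate 9.76 g; sodium molybdate dihydrate 11.08 mg; biotin 2.32 mg

Ratio of target to recipe volume: 1360 / 750 = 1.81333.
riboflavin: 2.22 mg × (1360 mL / 750 mL) = 4.03 mg
sodium succinate: 5.38 g × (1360 mL / 750 mL) = 9.76 g
sodium molybdate dihydrate: 6.11 mg × (1360 mL / 750 mL) = 11.08 mg
biotin: 1.28 mg × (1360 mL / 750 mL) = 2.32 mg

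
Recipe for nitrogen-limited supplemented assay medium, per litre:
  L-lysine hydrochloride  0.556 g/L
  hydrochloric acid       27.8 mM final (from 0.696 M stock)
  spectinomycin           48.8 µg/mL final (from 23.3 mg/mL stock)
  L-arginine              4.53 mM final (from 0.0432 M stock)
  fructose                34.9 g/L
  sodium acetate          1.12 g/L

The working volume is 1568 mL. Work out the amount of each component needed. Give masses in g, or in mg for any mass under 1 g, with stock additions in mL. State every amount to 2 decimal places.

L-lysine hydrochloride 871.81 mg; hydrochloric acid 62.63 mL; spectinomycin 3.28 mL; L-arginine 164.42 mL; fructose 54.72 g; sodium acetate 1.76 g

Working volume: 1568 mL = 1.568 L.
L-lysine hydrochloride: 0.556 g/L × 1.568 L = 0.871808 g = 871.81 mg
hydrochloric acid: dilute stock: 27.8 mM × 1568 mL ÷ 696 mM = 62.63 mL
spectinomycin: C1V1 = C2V2 → 48.8 µg/mL × 1568 mL ÷ 23300 µg/mL = 3.28 mL
L-arginine: V = C2·V2/C1 = 4.53 mM × 1568 mL ÷ 43.2 mM = 164.42 mL
fructose: 34.9 g/L × 1.568 L = 54.72 g
sodium acetate: 1.12 g/L × 1.568 L = 1.76 g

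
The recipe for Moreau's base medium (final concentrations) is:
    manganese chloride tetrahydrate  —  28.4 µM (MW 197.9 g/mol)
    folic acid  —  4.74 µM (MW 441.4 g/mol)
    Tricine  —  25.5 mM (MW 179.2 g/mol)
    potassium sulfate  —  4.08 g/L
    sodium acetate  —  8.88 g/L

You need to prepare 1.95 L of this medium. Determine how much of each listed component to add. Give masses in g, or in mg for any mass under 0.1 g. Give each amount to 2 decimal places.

manganese chloride tetrahydrate 10.96 mg; folic acid 4.08 mg; Tricine 8.91 g; potassium sulfate 7.96 g; sodium acetate 17.32 g

Working volume: 1.95 L.
manganese chloride tetrahydrate: 28.4 µmol/L × 197.9 g/mol × 1.95 L ÷ 1000 = 10.96 mg
folic acid: 4.74 µmol/L × 441.4 g/mol × 1.95 L ÷ 1000 = 4.08 mg
Tricine: 25.5 mmol/L × 179.2 g/mol × 1.95 L ÷ 1000 = 8.91 g
potassium sulfate: 4.08 g/L × 1.95 L = 7.96 g
sodium acetate: 8.88 g/L × 1.95 L = 17.32 g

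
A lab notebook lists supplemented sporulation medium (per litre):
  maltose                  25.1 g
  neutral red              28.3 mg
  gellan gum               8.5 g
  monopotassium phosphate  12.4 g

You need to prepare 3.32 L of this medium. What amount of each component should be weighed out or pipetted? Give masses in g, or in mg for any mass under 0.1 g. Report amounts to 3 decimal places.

Ratio of target to recipe volume: 3320 / 1000 = 3.32.
maltose: 25.1 g × (3320 mL / 1000 mL) = 83.332 g
neutral red: 28.3 mg × (3320 mL / 1000 mL) = 93.956 mg
gellan gum: 8.5 g × (3320 mL / 1000 mL) = 28.220 g
monopotassium phosphate: 12.4 g × (3320 mL / 1000 mL) = 41.168 g

maltose 83.332 g; neutral red 93.956 mg; gellan gum 28.220 g; monopotassium phosphate 41.168 g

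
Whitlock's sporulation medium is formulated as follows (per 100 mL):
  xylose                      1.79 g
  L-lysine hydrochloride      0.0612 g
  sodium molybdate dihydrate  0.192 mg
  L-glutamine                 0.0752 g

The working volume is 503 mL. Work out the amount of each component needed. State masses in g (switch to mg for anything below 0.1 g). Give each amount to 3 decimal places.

Ratio of target to recipe volume: 503 / 100 = 5.03.
xylose: 1.79 g × (503 mL / 100 mL) = 9.004 g
L-lysine hydrochloride: 0.0612 g × (503 mL / 100 mL) = 0.308 g
sodium molybdate dihydrate: 0.192 mg × (503 mL / 100 mL) = 0.966 mg
L-glutamine: 0.0752 g × (503 mL / 100 mL) = 0.378 g

xylose 9.004 g; L-lysine hydrochloride 0.308 g; sodium molybdate dihydrate 0.966 mg; L-glutamine 0.378 g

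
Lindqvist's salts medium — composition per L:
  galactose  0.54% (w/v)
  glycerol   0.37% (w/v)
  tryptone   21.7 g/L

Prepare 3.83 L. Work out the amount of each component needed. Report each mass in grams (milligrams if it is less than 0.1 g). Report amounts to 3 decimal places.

galactose 20.682 g; glycerol 14.171 g; tryptone 83.111 g

Scale factor relative to 1 L: 3.83.
galactose: 0.54% w/v = 5.4 g/L → 5.4 × 3.83 L = 20.682 g
glycerol: 0.37 g per 100 mL × 3830 mL ÷ 100 = 14.171 g
tryptone: 21.7 g/L × 3.83 L = 83.111 g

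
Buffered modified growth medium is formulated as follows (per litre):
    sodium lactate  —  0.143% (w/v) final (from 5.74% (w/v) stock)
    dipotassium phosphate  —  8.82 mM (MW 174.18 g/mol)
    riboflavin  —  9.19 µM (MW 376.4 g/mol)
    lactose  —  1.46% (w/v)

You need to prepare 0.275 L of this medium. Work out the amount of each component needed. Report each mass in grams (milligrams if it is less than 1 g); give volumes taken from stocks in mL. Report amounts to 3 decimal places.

Scale factor relative to 1 L: 0.275.
sodium lactate: V = C2·V2/C1 = 0.143% ÷ 5.74% × 275 mL = 6.851 mL
dipotassium phosphate: 8.82 mmol/L × 174.18 mg/mmol × 0.275 L = 422.474 mg
riboflavin: 9.19 µmol/L × 376.4 g/mol × 0.275 L ÷ 1000 = 0.951 mg
lactose: 1.46 g per 100 mL × 275 mL ÷ 100 = 4.015 g

sodium lactate 6.851 mL; dipotassium phosphate 422.474 mg; riboflavin 0.951 mg; lactose 4.015 g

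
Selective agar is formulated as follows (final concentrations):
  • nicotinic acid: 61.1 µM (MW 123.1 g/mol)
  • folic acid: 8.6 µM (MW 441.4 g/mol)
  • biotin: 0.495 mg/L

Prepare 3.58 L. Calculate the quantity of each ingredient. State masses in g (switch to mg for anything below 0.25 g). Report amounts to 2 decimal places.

nicotinic acid 26.93 mg; folic acid 13.59 mg; biotin 1.77 mg

Working volume: 3.58 L.
nicotinic acid: 61.1 µmol/L × 123.1 g/mol × 3.58 L ÷ 1000 = 26.93 mg
folic acid: 8.6 µmol/L × 441.4 g/mol × 3.58 L ÷ 1000 = 13.59 mg
biotin: 0.495 mg/L × 3.58 L = 1.77 mg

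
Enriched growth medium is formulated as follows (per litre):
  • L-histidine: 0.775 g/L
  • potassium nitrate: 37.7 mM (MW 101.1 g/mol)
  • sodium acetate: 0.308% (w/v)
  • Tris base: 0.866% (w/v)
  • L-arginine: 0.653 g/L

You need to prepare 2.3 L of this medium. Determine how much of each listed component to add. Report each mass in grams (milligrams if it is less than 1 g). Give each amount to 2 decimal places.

Working volume: 2.3 L.
L-histidine: 0.775 g/L × 2.3 L = 1.78 g
potassium nitrate: 37.7 mmol/L × 101.1 g/mol × 2.3 L ÷ 1000 = 8.77 g
sodium acetate: 0.308 g per 100 mL × 2300 mL ÷ 100 = 7.08 g
Tris base: 0.866 g per 100 mL × 2300 mL ÷ 100 = 19.92 g
L-arginine: 0.653 g/L × 2.3 L = 1.50 g

L-histidine 1.78 g; potassium nitrate 8.77 g; sodium acetate 7.08 g; Tris base 19.92 g; L-arginine 1.50 g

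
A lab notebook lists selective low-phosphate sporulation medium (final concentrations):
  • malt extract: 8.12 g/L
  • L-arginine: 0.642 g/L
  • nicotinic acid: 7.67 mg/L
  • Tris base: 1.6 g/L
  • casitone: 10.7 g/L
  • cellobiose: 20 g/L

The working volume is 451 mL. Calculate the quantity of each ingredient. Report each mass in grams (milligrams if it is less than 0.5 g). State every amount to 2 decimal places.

Working volume: 451 mL = 0.451 L.
malt extract: 8.12 g/L × 0.451 L = 3.66 g
L-arginine: 0.642 g/L × 0.451 L = 0.289542 g = 289.54 mg
nicotinic acid: 7.67 mg/L × 0.451 L = 3.46 mg
Tris base: 1.6 g/L × 0.451 L = 0.72 g
casitone: 10.7 g/L × 0.451 L = 4.83 g
cellobiose: 20 g/L × 0.451 L = 9.02 g

malt extract 3.66 g; L-arginine 289.54 mg; nicotinic acid 3.46 mg; Tris base 0.72 g; casitone 4.83 g; cellobiose 9.02 g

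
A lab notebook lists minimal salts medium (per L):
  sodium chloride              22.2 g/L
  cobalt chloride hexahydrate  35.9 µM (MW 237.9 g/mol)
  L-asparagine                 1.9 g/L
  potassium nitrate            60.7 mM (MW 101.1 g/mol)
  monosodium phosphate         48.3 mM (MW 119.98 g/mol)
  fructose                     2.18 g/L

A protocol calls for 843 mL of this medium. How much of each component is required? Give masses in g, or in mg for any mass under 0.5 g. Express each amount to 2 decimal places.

Scale factor relative to 1 L: 0.843.
sodium chloride: 22.2 g/L × 0.843 L = 18.71 g
cobalt chloride hexahydrate: 35.9 µmol/L × 237.9 g/mol × 0.843 L ÷ 1000 = 7.20 mg
L-asparagine: 1.9 g/L × 0.843 L = 1.60 g
potassium nitrate: 60.7 mmol/L × 101.1 g/mol × 0.843 L ÷ 1000 = 5.17 g
monosodium phosphate: 48.3 mmol/L × 119.98 g/mol × 0.843 L ÷ 1000 = 4.89 g
fructose: 2.18 g/L × 0.843 L = 1.84 g

sodium chloride 18.71 g; cobalt chloride hexahydrate 7.20 mg; L-asparagine 1.60 g; potassium nitrate 5.17 g; monosodium phosphate 4.89 g; fructose 1.84 g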